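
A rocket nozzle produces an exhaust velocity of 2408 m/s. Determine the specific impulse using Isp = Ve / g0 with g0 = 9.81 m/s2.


Isp = Ve / g0 = 2408 / 9.81 = 245.5 s

245.5 s


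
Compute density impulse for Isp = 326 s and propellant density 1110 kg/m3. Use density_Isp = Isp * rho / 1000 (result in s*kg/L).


rho*Isp = 326 * 1110 / 1000 = 362 s*kg/L

362 s*kg/L


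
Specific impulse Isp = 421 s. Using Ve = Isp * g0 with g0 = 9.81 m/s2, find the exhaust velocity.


Ve = Isp * g0 = 421 * 9.81 = 4130.0 m/s

4130.0 m/s


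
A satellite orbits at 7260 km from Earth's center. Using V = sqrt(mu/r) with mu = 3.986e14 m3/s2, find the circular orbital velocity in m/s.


V = sqrt(3.986e14 / 7260000) = 7410 m/s

7410 m/s


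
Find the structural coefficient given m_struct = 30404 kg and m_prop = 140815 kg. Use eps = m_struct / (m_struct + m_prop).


eps = 30404 / (30404 + 140815) = 0.1776

0.1776


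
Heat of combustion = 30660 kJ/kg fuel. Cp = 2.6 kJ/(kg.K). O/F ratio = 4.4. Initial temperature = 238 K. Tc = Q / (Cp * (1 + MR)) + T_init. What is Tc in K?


Tc = 30660 / (2.6 * (1 + 4.4)) + 238 = 2422 K

2422 K


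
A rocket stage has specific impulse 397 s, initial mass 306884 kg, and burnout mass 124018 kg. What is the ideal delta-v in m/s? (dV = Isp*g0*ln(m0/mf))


Ve = 397 * 9.81 = 3894.57 m/s
dV = 3894.57 * ln(306884/124018) = 3529 m/s

3529 m/s


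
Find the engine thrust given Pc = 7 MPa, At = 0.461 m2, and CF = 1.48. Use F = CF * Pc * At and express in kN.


F = 1.48 * 7e6 * 0.461 = 4.7760e+06 N = 4776.0 kN

4776.0 kN


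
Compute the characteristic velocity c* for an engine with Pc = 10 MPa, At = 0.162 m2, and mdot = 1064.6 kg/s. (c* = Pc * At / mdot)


c* = 10e6 * 0.162 / 1064.6 = 1522 m/s

1522 m/s


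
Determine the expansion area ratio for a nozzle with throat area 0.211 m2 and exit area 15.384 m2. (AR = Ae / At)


AR = 15.384 / 0.211 = 72.9

72.9


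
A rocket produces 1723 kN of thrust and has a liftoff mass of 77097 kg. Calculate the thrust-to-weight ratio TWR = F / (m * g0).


TWR = 1723000 / (77097 * 9.81) = 2.28

2.28


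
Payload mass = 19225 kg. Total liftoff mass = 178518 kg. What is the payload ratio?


PR = 19225 / 178518 = 0.1077

0.1077


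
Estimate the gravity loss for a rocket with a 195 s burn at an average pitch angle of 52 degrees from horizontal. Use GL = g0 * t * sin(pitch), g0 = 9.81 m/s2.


GL = 9.81 * 195 * sin(52 deg) = 1507 m/s

1507 m/s


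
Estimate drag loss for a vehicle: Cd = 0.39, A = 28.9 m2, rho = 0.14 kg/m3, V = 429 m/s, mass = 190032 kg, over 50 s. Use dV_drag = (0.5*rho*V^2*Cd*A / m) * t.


D = 0.5 * 0.14 * 429^2 * 0.39 * 28.9 = 145202.83 N
a = 145202.83 / 190032 = 0.7641 m/s2
dV = 0.7641 * 50 = 38.2 m/s

38.2 m/s


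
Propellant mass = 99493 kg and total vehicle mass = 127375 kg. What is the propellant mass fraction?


PMF = 99493 / 127375 = 0.781

0.781


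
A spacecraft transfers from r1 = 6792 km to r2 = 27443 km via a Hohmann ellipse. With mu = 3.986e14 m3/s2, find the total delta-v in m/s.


V1 = sqrt(mu/r1) = 7660.72 m/s
dV1 = V1*(sqrt(2*r2/(r1+r2)) - 1) = 2039.14 m/s
V2 = sqrt(mu/r2) = 3811.12 m/s
dV2 = V2*(1 - sqrt(2*r1/(r1+r2))) = 1410.46 m/s
Total dV = 3450 m/s

3450 m/s


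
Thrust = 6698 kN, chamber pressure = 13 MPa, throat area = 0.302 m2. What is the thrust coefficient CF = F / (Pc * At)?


CF = 6698000 / (13e6 * 0.302) = 1.71

1.71


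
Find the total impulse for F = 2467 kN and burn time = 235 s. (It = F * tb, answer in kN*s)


It = 2467 * 235 = 579745 kN*s

579745 kN*s


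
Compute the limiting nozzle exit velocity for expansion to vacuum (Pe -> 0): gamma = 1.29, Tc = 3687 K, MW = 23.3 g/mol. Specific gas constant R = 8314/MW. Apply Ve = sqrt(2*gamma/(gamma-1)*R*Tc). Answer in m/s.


R = 8314 / 23.3 = 356.82 J/(kg.K)
Ve = sqrt(2 * 1.29 / (1.29 - 1) * 356.82 * 3687) = 3421 m/s

3421 m/s


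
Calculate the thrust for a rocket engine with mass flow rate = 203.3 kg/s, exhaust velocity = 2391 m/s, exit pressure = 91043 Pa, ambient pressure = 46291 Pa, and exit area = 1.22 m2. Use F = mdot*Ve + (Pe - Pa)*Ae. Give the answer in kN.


F = 203.3 * 2391 + (91043 - 46291) * 1.22 = 540688.0 N = 540.7 kN

540.7 kN


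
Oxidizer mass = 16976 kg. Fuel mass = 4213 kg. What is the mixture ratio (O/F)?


MR = 16976 / 4213 = 4.03

4.03


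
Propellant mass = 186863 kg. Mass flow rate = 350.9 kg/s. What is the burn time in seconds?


tb = 186863 / 350.9 = 532.5 s

532.5 s


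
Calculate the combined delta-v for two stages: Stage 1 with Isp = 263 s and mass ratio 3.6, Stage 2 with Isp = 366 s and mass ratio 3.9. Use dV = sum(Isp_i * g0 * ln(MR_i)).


dV1 = 263 * 9.81 * ln(3.6) = 3304.8 m/s
dV2 = 366 * 9.81 * ln(3.9) = 4886.5 m/s
Total dV = 3304.8 + 4886.5 = 8191.3 m/s ~ 8191 m/s

8191 m/s


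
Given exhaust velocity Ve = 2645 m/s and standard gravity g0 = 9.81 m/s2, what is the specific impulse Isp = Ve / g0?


Isp = Ve / g0 = 2645 / 9.81 = 269.6 s

269.6 s


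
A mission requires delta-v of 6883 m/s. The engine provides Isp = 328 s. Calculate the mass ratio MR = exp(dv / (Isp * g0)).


Ve = 328 * 9.81 = 3217.68 m/s
MR = exp(6883 / 3217.68) = 8.492

8.492


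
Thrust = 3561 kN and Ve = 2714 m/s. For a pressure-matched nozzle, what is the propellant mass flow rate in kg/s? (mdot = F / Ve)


mdot = F / Ve = 3561000 / 2714 = 1312.1 kg/s

1312.1 kg/s


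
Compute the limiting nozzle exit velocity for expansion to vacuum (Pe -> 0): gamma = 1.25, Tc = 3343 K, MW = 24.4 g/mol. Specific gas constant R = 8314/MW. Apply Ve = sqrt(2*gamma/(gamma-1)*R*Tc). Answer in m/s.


R = 8314 / 24.4 = 340.74 J/(kg.K)
Ve = sqrt(2 * 1.25 / (1.25 - 1) * 340.74 * 3343) = 3375 m/s

3375 m/s


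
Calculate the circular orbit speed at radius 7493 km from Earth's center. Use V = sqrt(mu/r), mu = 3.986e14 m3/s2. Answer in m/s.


V = sqrt(3.986e14 / 7493000) = 7294 m/s

7294 m/s


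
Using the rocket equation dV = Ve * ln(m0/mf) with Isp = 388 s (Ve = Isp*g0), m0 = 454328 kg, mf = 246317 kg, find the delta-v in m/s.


Ve = 388 * 9.81 = 3806.28 m/s
dV = 3806.28 * ln(454328/246317) = 2330 m/s

2330 m/s


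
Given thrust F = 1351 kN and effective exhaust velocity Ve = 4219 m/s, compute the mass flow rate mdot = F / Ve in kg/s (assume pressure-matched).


mdot = F / Ve = 1351000 / 4219 = 320.2 kg/s

320.2 kg/s


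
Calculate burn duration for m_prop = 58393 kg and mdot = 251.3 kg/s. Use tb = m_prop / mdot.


tb = 58393 / 251.3 = 232.4 s

232.4 s


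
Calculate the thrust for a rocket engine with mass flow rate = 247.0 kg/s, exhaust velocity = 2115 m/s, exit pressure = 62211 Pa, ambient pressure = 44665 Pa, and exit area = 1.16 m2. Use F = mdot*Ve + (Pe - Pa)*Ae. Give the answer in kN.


F = 247.0 * 2115 + (62211 - 44665) * 1.16 = 542758.0 N = 542.8 kN

542.8 kN


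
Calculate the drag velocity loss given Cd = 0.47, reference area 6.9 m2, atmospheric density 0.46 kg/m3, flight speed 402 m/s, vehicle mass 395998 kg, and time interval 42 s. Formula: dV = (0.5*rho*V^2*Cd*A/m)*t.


D = 0.5 * 0.46 * 402^2 * 0.47 * 6.9 = 120538.81 N
a = 120538.81 / 395998 = 0.3044 m/s2
dV = 0.3044 * 42 = 12.8 m/s

12.8 m/s


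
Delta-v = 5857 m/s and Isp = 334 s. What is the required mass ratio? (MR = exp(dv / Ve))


Ve = 334 * 9.81 = 3276.54 m/s
MR = exp(5857 / 3276.54) = 5.975

5.975


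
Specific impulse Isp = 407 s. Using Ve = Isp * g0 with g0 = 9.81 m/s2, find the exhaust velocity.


Ve = Isp * g0 = 407 * 9.81 = 3992.7 m/s

3992.7 m/s


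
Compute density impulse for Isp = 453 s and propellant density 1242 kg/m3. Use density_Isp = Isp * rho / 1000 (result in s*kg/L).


rho*Isp = 453 * 1242 / 1000 = 563 s*kg/L

563 s*kg/L


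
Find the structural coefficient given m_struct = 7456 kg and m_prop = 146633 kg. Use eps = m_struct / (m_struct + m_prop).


eps = 7456 / (7456 + 146633) = 0.0484

0.0484


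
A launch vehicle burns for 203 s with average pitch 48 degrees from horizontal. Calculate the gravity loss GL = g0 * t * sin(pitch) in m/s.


GL = 9.81 * 203 * sin(48 deg) = 1480 m/s

1480 m/s


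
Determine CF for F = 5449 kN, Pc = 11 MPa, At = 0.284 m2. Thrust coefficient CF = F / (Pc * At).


CF = 5449000 / (11e6 * 0.284) = 1.74

1.74


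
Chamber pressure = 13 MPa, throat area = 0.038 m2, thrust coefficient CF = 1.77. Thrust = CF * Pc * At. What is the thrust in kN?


F = 1.77 * 13e6 * 0.038 = 874380.0 N = 874.4 kN

874.4 kN


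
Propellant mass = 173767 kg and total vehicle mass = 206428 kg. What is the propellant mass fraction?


PMF = 173767 / 206428 = 0.842

0.842


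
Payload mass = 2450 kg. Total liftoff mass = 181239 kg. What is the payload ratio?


PR = 2450 / 181239 = 0.0135

0.0135


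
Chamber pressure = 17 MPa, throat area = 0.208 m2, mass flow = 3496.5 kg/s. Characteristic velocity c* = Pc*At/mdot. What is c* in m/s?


c* = 17e6 * 0.208 / 3496.5 = 1011 m/s

1011 m/s


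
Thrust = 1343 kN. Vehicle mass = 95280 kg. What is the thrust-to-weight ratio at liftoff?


TWR = 1343000 / (95280 * 9.81) = 1.44

1.44


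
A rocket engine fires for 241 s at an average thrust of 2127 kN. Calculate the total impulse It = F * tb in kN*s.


It = 2127 * 241 = 512607 kN*s

512607 kN*s


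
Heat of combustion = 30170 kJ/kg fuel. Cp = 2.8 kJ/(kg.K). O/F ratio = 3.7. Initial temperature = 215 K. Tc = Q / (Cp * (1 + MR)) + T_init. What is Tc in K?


Tc = 30170 / (2.8 * (1 + 3.7)) + 215 = 2508 K

2508 K


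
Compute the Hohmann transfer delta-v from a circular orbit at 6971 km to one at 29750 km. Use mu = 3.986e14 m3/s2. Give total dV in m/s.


V1 = sqrt(mu/r1) = 7561.73 m/s
dV1 = V1*(sqrt(2*r2/(r1+r2)) - 1) = 2063.75 m/s
V2 = sqrt(mu/r2) = 3660.37 m/s
dV2 = V2*(1 - sqrt(2*r1/(r1+r2))) = 1404.94 m/s
Total dV = 3469 m/s

3469 m/s


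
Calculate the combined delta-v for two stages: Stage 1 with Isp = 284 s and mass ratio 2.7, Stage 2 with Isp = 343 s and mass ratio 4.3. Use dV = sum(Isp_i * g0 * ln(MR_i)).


dV1 = 284 * 9.81 * ln(2.7) = 2767.2 m/s
dV2 = 343 * 9.81 * ln(4.3) = 4908.0 m/s
Total dV = 2767.2 + 4908.0 = 7675.2 m/s ~ 7675 m/s

7675 m/s


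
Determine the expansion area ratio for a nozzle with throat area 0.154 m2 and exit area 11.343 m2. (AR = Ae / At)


AR = 11.343 / 0.154 = 73.7

73.7


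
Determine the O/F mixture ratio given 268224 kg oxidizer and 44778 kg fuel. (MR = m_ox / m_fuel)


MR = 268224 / 44778 = 5.99

5.99


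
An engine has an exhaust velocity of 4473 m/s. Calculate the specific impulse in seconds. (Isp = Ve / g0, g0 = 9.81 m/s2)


Isp = Ve / g0 = 4473 / 9.81 = 456.0 s

456.0 s


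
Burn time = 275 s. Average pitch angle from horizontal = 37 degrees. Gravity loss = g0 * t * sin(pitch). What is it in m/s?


GL = 9.81 * 275 * sin(37 deg) = 1624 m/s

1624 m/s


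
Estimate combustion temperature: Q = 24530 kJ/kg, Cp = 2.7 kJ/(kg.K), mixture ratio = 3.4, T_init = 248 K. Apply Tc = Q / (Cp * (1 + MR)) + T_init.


Tc = 24530 / (2.7 * (1 + 3.4)) + 248 = 2313 K

2313 K


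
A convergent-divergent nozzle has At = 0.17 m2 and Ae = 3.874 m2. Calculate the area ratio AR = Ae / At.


AR = 3.874 / 0.17 = 22.8

22.8


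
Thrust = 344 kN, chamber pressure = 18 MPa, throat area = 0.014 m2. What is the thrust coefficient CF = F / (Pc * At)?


CF = 344000 / (18e6 * 0.014) = 1.37

1.37


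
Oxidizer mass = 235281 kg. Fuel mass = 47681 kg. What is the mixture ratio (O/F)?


MR = 235281 / 47681 = 4.93

4.93


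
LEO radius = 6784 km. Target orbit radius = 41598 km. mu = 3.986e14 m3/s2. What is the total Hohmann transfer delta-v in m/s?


V1 = sqrt(mu/r1) = 7665.24 m/s
dV1 = V1*(sqrt(2*r2/(r1+r2)) - 1) = 2386.36 m/s
V2 = sqrt(mu/r2) = 3095.51 m/s
dV2 = V2*(1 - sqrt(2*r1/(r1+r2))) = 1456.25 m/s
Total dV = 3843 m/s

3843 m/s


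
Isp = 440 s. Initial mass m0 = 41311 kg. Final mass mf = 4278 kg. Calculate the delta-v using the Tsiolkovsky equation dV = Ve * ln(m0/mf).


Ve = 440 * 9.81 = 4316.4 m/s
dV = 4316.4 * ln(41311/4278) = 9788 m/s

9788 m/s


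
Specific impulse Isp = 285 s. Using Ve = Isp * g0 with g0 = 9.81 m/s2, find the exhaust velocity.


Ve = Isp * g0 = 285 * 9.81 = 2795.9 m/s

2795.9 m/s


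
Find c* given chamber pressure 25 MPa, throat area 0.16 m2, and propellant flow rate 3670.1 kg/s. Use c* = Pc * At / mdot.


c* = 25e6 * 0.16 / 3670.1 = 1090 m/s

1090 m/s


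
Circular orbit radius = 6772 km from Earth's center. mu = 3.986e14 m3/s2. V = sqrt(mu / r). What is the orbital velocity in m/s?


V = sqrt(3.986e14 / 6772000) = 7672 m/s

7672 m/s


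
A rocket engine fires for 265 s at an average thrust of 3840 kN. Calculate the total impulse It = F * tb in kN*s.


It = 3840 * 265 = 1017600 kN*s

1017600 kN*s


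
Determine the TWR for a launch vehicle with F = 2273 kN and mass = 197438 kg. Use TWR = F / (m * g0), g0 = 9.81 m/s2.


TWR = 2273000 / (197438 * 9.81) = 1.17

1.17


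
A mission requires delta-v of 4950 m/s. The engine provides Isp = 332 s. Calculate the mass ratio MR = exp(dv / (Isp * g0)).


Ve = 332 * 9.81 = 3256.92 m/s
MR = exp(4950 / 3256.92) = 4.571

4.571


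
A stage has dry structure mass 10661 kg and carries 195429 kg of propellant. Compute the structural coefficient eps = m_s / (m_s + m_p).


eps = 10661 / (10661 + 195429) = 0.0517

0.0517


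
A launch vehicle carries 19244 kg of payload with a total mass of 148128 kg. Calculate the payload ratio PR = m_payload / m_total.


PR = 19244 / 148128 = 0.1299

0.1299


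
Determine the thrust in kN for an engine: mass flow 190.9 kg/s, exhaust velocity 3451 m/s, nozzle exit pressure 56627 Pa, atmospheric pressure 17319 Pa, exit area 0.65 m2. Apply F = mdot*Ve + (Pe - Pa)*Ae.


F = 190.9 * 3451 + (56627 - 17319) * 0.65 = 684346.0 N = 684.3 kN

684.3 kN


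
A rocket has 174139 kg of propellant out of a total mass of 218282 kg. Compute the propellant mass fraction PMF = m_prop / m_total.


PMF = 174139 / 218282 = 0.798

0.798


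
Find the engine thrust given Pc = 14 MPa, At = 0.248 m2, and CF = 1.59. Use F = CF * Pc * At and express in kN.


F = 1.59 * 14e6 * 0.248 = 5.5205e+06 N = 5520.5 kN

5520.5 kN


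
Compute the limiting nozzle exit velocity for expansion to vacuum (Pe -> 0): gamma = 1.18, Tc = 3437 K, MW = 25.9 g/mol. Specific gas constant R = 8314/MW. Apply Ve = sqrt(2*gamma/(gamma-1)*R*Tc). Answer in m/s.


R = 8314 / 25.9 = 321.0 J/(kg.K)
Ve = sqrt(2 * 1.18 / (1.18 - 1) * 321.0 * 3437) = 3803 m/s

3803 m/s


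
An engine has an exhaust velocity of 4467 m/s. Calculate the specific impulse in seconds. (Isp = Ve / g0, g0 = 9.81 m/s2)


Isp = Ve / g0 = 4467 / 9.81 = 455.4 s

455.4 s


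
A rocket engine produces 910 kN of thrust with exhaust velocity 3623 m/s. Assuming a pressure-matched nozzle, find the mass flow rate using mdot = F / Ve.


mdot = F / Ve = 910000 / 3623 = 251.2 kg/s

251.2 kg/s


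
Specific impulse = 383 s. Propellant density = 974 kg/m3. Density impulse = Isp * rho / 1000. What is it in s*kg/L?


rho*Isp = 383 * 974 / 1000 = 373 s*kg/L

373 s*kg/L


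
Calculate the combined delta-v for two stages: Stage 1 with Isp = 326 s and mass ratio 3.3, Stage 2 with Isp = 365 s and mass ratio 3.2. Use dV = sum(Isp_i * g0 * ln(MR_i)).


dV1 = 326 * 9.81 * ln(3.3) = 3818.2 m/s
dV2 = 365 * 9.81 * ln(3.2) = 4164.8 m/s
Total dV = 3818.2 + 4164.8 = 7983.0 m/s ~ 7983 m/s

7983 m/s


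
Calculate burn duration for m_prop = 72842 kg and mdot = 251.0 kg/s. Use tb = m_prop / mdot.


tb = 72842 / 251.0 = 290.2 s

290.2 s


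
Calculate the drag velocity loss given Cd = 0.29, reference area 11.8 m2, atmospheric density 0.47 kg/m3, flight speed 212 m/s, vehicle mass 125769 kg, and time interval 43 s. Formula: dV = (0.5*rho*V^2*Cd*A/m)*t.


D = 0.5 * 0.47 * 212^2 * 0.29 * 11.8 = 36142.62 N
a = 36142.62 / 125769 = 0.2874 m/s2
dV = 0.2874 * 43 = 12.4 m/s

12.4 m/s


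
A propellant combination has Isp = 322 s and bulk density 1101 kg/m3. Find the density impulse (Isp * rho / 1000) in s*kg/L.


rho*Isp = 322 * 1101 / 1000 = 355 s*kg/L

355 s*kg/L


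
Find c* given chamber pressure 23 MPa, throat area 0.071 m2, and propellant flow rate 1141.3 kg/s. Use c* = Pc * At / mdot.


c* = 23e6 * 0.071 / 1141.3 = 1431 m/s

1431 m/s


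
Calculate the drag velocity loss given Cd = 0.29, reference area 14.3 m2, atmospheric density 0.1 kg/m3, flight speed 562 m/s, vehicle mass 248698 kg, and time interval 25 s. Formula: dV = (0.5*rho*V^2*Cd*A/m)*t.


D = 0.5 * 0.1 * 562^2 * 0.29 * 14.3 = 65490.25 N
a = 65490.25 / 248698 = 0.2633 m/s2
dV = 0.2633 * 25 = 6.6 m/s

6.6 m/s


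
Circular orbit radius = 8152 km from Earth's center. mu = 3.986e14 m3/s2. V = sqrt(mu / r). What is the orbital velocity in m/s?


V = sqrt(3.986e14 / 8152000) = 6993 m/s

6993 m/s


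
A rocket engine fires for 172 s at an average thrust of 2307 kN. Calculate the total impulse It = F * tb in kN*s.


It = 2307 * 172 = 396804 kN*s

396804 kN*s


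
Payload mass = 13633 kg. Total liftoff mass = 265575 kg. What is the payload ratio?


PR = 13633 / 265575 = 0.0513

0.0513


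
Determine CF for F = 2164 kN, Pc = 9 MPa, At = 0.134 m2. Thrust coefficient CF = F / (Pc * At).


CF = 2164000 / (9e6 * 0.134) = 1.79

1.79


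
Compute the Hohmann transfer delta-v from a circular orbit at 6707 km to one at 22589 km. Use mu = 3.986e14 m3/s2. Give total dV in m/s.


V1 = sqrt(mu/r1) = 7709.11 m/s
dV1 = V1*(sqrt(2*r2/(r1+r2)) - 1) = 1864.23 m/s
V2 = sqrt(mu/r2) = 4200.69 m/s
dV2 = V2*(1 - sqrt(2*r1/(r1+r2))) = 1358.22 m/s
Total dV = 3222 m/s

3222 m/s


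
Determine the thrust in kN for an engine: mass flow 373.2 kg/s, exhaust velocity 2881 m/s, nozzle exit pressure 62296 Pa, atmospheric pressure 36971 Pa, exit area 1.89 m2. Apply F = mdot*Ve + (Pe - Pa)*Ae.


F = 373.2 * 2881 + (62296 - 36971) * 1.89 = 1.1231e+06 N = 1123.1 kN

1123.1 kN


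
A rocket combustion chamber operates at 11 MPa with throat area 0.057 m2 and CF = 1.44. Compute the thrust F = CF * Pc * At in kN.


F = 1.44 * 11e6 * 0.057 = 902880.0 N = 902.9 kN

902.9 kN


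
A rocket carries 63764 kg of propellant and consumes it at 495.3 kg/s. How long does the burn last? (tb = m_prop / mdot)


tb = 63764 / 495.3 = 128.7 s

128.7 s


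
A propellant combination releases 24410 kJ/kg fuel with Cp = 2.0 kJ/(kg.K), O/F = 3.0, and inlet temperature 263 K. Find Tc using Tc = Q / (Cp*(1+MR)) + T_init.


Tc = 24410 / (2.0 * (1 + 3.0)) + 263 = 3314 K

3314 K


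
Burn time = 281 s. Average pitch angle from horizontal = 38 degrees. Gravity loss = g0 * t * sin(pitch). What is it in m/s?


GL = 9.81 * 281 * sin(38 deg) = 1697 m/s

1697 m/s


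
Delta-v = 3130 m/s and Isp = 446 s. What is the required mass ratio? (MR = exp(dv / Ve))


Ve = 446 * 9.81 = 4375.26 m/s
MR = exp(3130 / 4375.26) = 2.045

2.045


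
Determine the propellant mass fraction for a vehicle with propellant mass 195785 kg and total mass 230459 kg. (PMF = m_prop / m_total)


PMF = 195785 / 230459 = 0.85

0.85


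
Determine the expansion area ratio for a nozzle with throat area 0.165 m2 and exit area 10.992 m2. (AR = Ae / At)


AR = 10.992 / 0.165 = 66.6

66.6


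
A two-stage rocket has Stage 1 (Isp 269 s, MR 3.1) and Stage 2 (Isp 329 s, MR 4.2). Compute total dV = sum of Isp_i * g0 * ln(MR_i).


dV1 = 269 * 9.81 * ln(3.1) = 2985.6 m/s
dV2 = 329 * 9.81 * ln(4.2) = 4631.7 m/s
Total dV = 2985.6 + 4631.7 = 7617.3 m/s ~ 7617 m/s

7617 m/s


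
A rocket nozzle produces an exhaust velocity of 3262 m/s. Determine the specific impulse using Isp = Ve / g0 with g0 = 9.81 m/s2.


Isp = Ve / g0 = 3262 / 9.81 = 332.5 s

332.5 s


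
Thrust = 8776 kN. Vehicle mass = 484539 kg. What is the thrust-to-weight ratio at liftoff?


TWR = 8776000 / (484539 * 9.81) = 1.85

1.85


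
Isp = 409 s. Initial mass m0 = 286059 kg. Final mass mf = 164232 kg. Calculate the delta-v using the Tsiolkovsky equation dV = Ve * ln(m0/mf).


Ve = 409 * 9.81 = 4012.29 m/s
dV = 4012.29 * ln(286059/164232) = 2226 m/s

2226 m/s


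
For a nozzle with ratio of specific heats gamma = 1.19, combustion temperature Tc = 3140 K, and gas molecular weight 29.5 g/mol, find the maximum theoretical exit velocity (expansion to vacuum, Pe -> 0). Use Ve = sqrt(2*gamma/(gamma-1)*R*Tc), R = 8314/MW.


R = 8314 / 29.5 = 281.83 J/(kg.K)
Ve = sqrt(2 * 1.19 / (1.19 - 1) * 281.83 * 3140) = 3329 m/s

3329 m/s


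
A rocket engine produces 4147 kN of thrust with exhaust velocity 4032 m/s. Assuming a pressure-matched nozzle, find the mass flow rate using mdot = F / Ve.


mdot = F / Ve = 4147000 / 4032 = 1028.5 kg/s

1028.5 kg/s


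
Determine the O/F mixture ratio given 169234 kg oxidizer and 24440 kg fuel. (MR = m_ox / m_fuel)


MR = 169234 / 24440 = 6.92

6.92


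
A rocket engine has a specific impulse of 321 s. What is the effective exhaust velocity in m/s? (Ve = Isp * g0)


Ve = Isp * g0 = 321 * 9.81 = 3149.0 m/s

3149.0 m/s


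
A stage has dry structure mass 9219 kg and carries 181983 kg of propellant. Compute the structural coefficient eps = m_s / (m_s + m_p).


eps = 9219 / (9219 + 181983) = 0.0482

0.0482


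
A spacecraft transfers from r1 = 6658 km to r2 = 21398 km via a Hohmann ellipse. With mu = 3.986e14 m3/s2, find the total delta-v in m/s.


V1 = sqrt(mu/r1) = 7737.43 m/s
dV1 = V1*(sqrt(2*r2/(r1+r2)) - 1) = 1818.77 m/s
V2 = sqrt(mu/r2) = 4316.01 m/s
dV2 = V2*(1 - sqrt(2*r1/(r1+r2))) = 1342.59 m/s
Total dV = 3161 m/s

3161 m/s


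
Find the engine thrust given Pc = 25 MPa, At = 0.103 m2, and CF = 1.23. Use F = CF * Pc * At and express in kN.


F = 1.23 * 25e6 * 0.103 = 3.1672e+06 N = 3167.2 kN

3167.2 kN


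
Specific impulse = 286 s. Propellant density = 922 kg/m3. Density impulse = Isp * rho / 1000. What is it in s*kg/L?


rho*Isp = 286 * 922 / 1000 = 264 s*kg/L

264 s*kg/L


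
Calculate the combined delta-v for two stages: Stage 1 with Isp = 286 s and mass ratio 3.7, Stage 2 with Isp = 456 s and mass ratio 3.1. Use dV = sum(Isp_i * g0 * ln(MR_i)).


dV1 = 286 * 9.81 * ln(3.7) = 3670.7 m/s
dV2 = 456 * 9.81 * ln(3.1) = 5061.2 m/s
Total dV = 3670.7 + 5061.2 = 8731.9 m/s ~ 8732 m/s

8732 m/s


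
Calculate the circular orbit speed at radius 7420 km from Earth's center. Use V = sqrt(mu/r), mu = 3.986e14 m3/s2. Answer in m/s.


V = sqrt(3.986e14 / 7420000) = 7329 m/s

7329 m/s


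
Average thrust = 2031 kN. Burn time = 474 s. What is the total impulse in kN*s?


It = 2031 * 474 = 962694 kN*s

962694 kN*s


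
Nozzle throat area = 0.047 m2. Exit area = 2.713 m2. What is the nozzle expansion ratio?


AR = 2.713 / 0.047 = 57.7

57.7


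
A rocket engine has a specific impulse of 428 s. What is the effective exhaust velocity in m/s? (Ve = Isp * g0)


Ve = Isp * g0 = 428 * 9.81 = 4198.7 m/s

4198.7 m/s


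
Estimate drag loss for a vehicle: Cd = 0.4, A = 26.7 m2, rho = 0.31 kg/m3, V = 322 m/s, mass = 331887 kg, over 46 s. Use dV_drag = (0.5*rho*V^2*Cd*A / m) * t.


D = 0.5 * 0.31 * 322^2 * 0.4 * 26.7 = 171638.49 N
a = 171638.49 / 331887 = 0.5172 m/s2
dV = 0.5172 * 46 = 23.8 m/s

23.8 m/s


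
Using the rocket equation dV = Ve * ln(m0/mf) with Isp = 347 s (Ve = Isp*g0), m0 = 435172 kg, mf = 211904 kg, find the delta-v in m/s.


Ve = 347 * 9.81 = 3404.07 m/s
dV = 3404.07 * ln(435172/211904) = 2450 m/s

2450 m/s


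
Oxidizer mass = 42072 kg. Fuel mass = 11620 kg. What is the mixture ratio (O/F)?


MR = 42072 / 11620 = 3.62

3.62


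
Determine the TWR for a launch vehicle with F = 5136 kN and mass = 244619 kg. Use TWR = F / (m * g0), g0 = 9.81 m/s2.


TWR = 5136000 / (244619 * 9.81) = 2.14

2.14


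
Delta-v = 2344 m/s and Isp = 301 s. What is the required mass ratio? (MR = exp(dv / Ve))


Ve = 301 * 9.81 = 2952.81 m/s
MR = exp(2344 / 2952.81) = 2.212

2.212


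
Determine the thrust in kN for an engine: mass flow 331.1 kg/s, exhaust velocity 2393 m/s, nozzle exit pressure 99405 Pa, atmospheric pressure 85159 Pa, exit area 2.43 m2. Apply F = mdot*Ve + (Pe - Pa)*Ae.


F = 331.1 * 2393 + (99405 - 85159) * 2.43 = 826940.0 N = 826.9 kN

826.9 kN


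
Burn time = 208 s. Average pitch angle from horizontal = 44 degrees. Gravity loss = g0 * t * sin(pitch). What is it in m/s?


GL = 9.81 * 208 * sin(44 deg) = 1417 m/s

1417 m/s


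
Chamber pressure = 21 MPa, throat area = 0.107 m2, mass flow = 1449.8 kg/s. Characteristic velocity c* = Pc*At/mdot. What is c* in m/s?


c* = 21e6 * 0.107 / 1449.8 = 1550 m/s

1550 m/s


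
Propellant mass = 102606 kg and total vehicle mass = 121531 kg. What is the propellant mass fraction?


PMF = 102606 / 121531 = 0.844

0.844


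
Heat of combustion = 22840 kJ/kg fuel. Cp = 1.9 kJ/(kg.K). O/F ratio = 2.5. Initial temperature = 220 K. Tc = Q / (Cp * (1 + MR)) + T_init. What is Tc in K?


Tc = 22840 / (1.9 * (1 + 2.5)) + 220 = 3655 K

3655 K


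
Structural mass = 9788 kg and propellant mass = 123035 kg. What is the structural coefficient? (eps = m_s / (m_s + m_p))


eps = 9788 / (9788 + 123035) = 0.0737

0.0737


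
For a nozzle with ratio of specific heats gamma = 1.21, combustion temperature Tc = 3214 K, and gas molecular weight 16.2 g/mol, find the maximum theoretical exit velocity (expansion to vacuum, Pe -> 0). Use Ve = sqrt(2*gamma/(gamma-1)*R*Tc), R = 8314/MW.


R = 8314 / 16.2 = 513.21 J/(kg.K)
Ve = sqrt(2 * 1.21 / (1.21 - 1) * 513.21 * 3214) = 4360 m/s

4360 m/s


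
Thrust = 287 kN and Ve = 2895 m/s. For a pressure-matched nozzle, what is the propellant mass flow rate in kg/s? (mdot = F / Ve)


mdot = F / Ve = 287000 / 2895 = 99.1 kg/s

99.1 kg/s


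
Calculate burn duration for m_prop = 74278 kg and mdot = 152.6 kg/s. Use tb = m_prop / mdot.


tb = 74278 / 152.6 = 486.7 s

486.7 s


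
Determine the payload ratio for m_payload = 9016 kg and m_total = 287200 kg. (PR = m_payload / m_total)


PR = 9016 / 287200 = 0.0314

0.0314


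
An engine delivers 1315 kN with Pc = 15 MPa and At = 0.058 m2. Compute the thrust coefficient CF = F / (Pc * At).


CF = 1315000 / (15e6 * 0.058) = 1.51

1.51


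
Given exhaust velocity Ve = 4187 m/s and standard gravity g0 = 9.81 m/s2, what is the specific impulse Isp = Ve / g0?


Isp = Ve / g0 = 4187 / 9.81 = 426.8 s

426.8 s


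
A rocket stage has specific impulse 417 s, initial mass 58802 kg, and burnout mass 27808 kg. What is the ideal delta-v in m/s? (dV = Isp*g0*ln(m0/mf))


Ve = 417 * 9.81 = 4090.77 m/s
dV = 4090.77 * ln(58802/27808) = 3063 m/s

3063 m/s


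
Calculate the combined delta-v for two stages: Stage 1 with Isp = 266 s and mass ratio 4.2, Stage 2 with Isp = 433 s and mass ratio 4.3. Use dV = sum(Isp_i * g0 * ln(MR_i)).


dV1 = 266 * 9.81 * ln(4.2) = 3744.8 m/s
dV2 = 433 * 9.81 * ln(4.3) = 6195.8 m/s
Total dV = 3744.8 + 6195.8 = 9940.6 m/s ~ 9941 m/s

9941 m/s


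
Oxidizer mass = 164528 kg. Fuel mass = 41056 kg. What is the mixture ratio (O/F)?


MR = 164528 / 41056 = 4.01

4.01


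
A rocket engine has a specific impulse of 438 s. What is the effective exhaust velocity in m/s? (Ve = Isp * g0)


Ve = Isp * g0 = 438 * 9.81 = 4296.8 m/s

4296.8 m/s


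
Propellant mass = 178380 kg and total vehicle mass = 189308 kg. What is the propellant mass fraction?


PMF = 178380 / 189308 = 0.942

0.942


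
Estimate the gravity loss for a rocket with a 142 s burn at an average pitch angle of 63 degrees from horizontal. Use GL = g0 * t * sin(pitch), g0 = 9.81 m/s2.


GL = 9.81 * 142 * sin(63 deg) = 1241 m/s

1241 m/s


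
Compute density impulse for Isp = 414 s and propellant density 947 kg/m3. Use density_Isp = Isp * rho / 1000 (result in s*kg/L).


rho*Isp = 414 * 947 / 1000 = 392 s*kg/L

392 s*kg/L


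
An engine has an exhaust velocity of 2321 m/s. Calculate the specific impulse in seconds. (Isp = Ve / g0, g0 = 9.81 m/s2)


Isp = Ve / g0 = 2321 / 9.81 = 236.6 s

236.6 s


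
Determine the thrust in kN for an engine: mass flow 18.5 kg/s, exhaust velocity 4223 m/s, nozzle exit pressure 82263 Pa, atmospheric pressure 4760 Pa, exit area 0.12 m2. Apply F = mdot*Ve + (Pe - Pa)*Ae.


F = 18.5 * 4223 + (82263 - 4760) * 0.12 = 87426.0 N = 87.4 kN

87.4 kN


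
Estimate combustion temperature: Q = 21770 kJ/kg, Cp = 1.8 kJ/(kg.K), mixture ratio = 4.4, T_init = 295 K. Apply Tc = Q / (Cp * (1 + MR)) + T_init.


Tc = 21770 / (1.8 * (1 + 4.4)) + 295 = 2535 K

2535 K


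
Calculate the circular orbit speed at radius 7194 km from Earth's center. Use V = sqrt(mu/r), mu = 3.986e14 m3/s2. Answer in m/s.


V = sqrt(3.986e14 / 7194000) = 7444 m/s

7444 m/s


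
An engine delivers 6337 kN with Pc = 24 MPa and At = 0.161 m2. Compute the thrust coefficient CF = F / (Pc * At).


CF = 6337000 / (24e6 * 0.161) = 1.64

1.64


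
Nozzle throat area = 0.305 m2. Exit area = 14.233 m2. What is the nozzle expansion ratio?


AR = 14.233 / 0.305 = 46.7

46.7


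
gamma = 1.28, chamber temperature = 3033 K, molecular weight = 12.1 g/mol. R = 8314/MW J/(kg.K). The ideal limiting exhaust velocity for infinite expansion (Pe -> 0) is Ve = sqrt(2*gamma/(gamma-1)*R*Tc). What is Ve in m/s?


R = 8314 / 12.1 = 687.11 J/(kg.K)
Ve = sqrt(2 * 1.28 / (1.28 - 1) * 687.11 * 3033) = 4365 m/s

4365 m/s


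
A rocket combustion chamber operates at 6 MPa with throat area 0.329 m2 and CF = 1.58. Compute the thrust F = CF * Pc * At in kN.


F = 1.58 * 6e6 * 0.329 = 3.1189e+06 N = 3118.9 kN

3118.9 kN


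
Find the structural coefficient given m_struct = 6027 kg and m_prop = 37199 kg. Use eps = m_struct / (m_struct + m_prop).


eps = 6027 / (6027 + 37199) = 0.1394

0.1394


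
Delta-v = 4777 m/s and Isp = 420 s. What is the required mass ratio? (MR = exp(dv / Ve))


Ve = 420 * 9.81 = 4120.2 m/s
MR = exp(4777 / 4120.2) = 3.188

3.188


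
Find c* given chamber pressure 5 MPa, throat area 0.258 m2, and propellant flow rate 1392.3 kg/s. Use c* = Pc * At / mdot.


c* = 5e6 * 0.258 / 1392.3 = 927 m/s

927 m/s


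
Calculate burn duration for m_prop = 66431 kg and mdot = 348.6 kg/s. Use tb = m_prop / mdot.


tb = 66431 / 348.6 = 190.6 s

190.6 s


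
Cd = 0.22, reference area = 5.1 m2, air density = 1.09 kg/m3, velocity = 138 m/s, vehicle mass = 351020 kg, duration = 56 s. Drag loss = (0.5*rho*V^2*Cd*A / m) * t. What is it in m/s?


D = 0.5 * 1.09 * 138^2 * 0.22 * 5.1 = 11645.22 N
a = 11645.22 / 351020 = 0.0332 m/s2
dV = 0.0332 * 56 = 1.9 m/s

1.9 m/s


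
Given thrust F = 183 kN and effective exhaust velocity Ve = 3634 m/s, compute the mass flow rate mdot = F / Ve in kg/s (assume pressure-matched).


mdot = F / Ve = 183000 / 3634 = 50.4 kg/s

50.4 kg/s


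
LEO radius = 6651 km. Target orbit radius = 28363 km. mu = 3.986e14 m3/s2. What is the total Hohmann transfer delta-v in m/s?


V1 = sqrt(mu/r1) = 7741.5 m/s
dV1 = V1*(sqrt(2*r2/(r1+r2)) - 1) = 2112.11 m/s
V2 = sqrt(mu/r2) = 3748.8 m/s
dV2 = V2*(1 - sqrt(2*r1/(r1+r2))) = 1438.17 m/s
Total dV = 3550 m/s

3550 m/s


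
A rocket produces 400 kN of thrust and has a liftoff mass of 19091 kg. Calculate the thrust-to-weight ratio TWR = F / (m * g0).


TWR = 400000 / (19091 * 9.81) = 2.14

2.14


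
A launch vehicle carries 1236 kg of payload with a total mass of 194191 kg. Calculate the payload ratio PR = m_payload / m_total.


PR = 1236 / 194191 = 0.0064

0.0064


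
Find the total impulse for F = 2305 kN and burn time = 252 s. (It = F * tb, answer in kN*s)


It = 2305 * 252 = 580860 kN*s

580860 kN*s


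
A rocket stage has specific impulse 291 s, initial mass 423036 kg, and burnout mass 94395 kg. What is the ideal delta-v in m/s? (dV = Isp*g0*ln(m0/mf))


Ve = 291 * 9.81 = 2854.71 m/s
dV = 2854.71 * ln(423036/94395) = 4282 m/s

4282 m/s


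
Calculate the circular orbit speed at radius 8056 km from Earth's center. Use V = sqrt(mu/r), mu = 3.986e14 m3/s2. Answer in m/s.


V = sqrt(3.986e14 / 8056000) = 7034 m/s

7034 m/s


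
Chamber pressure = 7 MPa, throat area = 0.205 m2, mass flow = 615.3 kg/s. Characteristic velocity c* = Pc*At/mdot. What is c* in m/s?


c* = 7e6 * 0.205 / 615.3 = 2332 m/s

2332 m/s


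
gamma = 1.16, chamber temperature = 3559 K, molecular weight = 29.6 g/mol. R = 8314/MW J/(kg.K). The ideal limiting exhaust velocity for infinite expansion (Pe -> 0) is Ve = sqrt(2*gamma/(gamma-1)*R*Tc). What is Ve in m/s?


R = 8314 / 29.6 = 280.88 J/(kg.K)
Ve = sqrt(2 * 1.16 / (1.16 - 1) * 280.88 * 3559) = 3807 m/s

3807 m/s


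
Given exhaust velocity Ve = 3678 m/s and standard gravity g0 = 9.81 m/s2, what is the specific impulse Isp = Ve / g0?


Isp = Ve / g0 = 3678 / 9.81 = 374.9 s

374.9 s


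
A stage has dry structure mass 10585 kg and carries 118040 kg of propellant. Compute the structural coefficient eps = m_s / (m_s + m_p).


eps = 10585 / (10585 + 118040) = 0.0823

0.0823


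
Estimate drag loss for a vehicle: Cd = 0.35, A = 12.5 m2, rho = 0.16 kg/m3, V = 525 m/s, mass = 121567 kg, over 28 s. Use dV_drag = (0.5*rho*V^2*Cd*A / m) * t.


D = 0.5 * 0.16 * 525^2 * 0.35 * 12.5 = 96468.75 N
a = 96468.75 / 121567 = 0.7935 m/s2
dV = 0.7935 * 28 = 22.2 m/s

22.2 m/s


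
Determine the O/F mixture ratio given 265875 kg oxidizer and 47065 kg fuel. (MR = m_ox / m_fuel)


MR = 265875 / 47065 = 5.65

5.65


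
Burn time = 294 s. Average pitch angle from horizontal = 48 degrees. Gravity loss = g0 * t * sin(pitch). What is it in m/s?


GL = 9.81 * 294 * sin(48 deg) = 2143 m/s

2143 m/s


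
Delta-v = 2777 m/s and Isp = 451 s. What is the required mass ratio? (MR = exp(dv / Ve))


Ve = 451 * 9.81 = 4424.31 m/s
MR = exp(2777 / 4424.31) = 1.873

1.873


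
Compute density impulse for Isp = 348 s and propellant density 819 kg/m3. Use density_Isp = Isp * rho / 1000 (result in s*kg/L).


rho*Isp = 348 * 819 / 1000 = 285 s*kg/L

285 s*kg/L


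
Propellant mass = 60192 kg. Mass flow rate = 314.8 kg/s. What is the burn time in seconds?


tb = 60192 / 314.8 = 191.2 s

191.2 s


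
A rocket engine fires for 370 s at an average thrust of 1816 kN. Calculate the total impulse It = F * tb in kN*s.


It = 1816 * 370 = 671920 kN*s

671920 kN*s


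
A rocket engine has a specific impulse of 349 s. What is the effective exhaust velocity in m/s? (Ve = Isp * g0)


Ve = Isp * g0 = 349 * 9.81 = 3423.7 m/s

3423.7 m/s


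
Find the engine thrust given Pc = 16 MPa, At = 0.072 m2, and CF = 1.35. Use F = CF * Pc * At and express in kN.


F = 1.35 * 16e6 * 0.072 = 1.5552e+06 N = 1555.2 kN

1555.2 kN


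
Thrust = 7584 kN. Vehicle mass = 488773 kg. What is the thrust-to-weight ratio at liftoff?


TWR = 7584000 / (488773 * 9.81) = 1.58

1.58


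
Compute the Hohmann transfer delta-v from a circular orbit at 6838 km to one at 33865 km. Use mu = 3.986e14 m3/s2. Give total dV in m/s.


V1 = sqrt(mu/r1) = 7634.91 m/s
dV1 = V1*(sqrt(2*r2/(r1+r2)) - 1) = 2213.84 m/s
V2 = sqrt(mu/r2) = 3430.78 m/s
dV2 = V2*(1 - sqrt(2*r1/(r1+r2))) = 1442.13 m/s
Total dV = 3656 m/s

3656 m/s


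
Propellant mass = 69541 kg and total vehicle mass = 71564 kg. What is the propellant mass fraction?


PMF = 69541 / 71564 = 0.972

0.972


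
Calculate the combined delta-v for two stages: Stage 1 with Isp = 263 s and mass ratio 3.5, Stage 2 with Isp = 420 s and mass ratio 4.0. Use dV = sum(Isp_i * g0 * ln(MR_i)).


dV1 = 263 * 9.81 * ln(3.5) = 3232.2 m/s
dV2 = 420 * 9.81 * ln(4.0) = 5711.8 m/s
Total dV = 3232.2 + 5711.8 = 8944.0 m/s ~ 8944 m/s

8944 m/s


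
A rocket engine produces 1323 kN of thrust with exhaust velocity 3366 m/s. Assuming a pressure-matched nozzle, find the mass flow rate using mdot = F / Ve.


mdot = F / Ve = 1323000 / 3366 = 393.0 kg/s

393.0 kg/s


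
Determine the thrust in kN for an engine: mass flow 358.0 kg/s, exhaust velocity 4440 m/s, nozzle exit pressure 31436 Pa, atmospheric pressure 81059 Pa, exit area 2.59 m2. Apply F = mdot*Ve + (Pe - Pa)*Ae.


F = 358.0 * 4440 + (31436 - 81059) * 2.59 = 1.4610e+06 N = 1461.0 kN

1461.0 kN


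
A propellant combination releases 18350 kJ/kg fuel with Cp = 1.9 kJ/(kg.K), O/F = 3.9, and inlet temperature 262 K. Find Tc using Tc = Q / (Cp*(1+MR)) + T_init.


Tc = 18350 / (1.9 * (1 + 3.9)) + 262 = 2233 K

2233 K


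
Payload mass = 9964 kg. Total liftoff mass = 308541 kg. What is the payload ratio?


PR = 9964 / 308541 = 0.0323

0.0323


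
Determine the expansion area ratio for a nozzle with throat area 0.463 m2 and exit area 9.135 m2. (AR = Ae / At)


AR = 9.135 / 0.463 = 19.7

19.7


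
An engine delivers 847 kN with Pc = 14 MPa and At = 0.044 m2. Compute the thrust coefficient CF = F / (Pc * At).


CF = 847000 / (14e6 * 0.044) = 1.38

1.38


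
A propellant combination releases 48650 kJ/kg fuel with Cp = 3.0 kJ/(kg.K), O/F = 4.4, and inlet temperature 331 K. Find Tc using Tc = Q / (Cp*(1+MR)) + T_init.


Tc = 48650 / (3.0 * (1 + 4.4)) + 331 = 3334 K

3334 K


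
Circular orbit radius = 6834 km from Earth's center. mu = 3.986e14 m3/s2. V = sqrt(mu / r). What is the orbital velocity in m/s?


V = sqrt(3.986e14 / 6834000) = 7637 m/s

7637 m/s


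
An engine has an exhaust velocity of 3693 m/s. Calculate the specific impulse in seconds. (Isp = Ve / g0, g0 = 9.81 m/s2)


Isp = Ve / g0 = 3693 / 9.81 = 376.5 s

376.5 s


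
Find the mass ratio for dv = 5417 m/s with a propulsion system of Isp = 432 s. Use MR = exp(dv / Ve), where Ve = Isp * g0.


Ve = 432 * 9.81 = 4237.92 m/s
MR = exp(5417 / 4237.92) = 3.59

3.59


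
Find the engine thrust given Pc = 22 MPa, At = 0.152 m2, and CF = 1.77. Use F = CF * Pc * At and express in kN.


F = 1.77 * 22e6 * 0.152 = 5.9189e+06 N = 5918.9 kN

5918.9 kN


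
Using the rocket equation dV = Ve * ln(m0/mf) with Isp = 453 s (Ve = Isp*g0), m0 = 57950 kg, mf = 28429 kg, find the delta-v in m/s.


Ve = 453 * 9.81 = 4443.93 m/s
dV = 4443.93 * ln(57950/28429) = 3165 m/s

3165 m/s


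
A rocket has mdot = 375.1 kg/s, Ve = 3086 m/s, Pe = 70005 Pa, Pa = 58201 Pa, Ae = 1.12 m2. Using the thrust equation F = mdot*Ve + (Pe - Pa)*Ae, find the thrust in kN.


F = 375.1 * 3086 + (70005 - 58201) * 1.12 = 1.1708e+06 N = 1170.8 kN

1170.8 kN


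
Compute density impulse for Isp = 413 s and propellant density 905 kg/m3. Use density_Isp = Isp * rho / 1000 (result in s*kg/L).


rho*Isp = 413 * 905 / 1000 = 374 s*kg/L

374 s*kg/L


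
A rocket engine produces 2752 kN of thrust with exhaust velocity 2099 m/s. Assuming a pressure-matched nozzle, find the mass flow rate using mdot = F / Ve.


mdot = F / Ve = 2752000 / 2099 = 1311.1 kg/s

1311.1 kg/s


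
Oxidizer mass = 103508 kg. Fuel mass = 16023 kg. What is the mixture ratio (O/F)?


MR = 103508 / 16023 = 6.46

6.46


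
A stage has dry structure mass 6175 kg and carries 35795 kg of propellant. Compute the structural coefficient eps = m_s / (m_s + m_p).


eps = 6175 / (6175 + 35795) = 0.1471

0.1471


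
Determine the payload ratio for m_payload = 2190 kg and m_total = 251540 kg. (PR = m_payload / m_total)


PR = 2190 / 251540 = 0.0087

0.0087


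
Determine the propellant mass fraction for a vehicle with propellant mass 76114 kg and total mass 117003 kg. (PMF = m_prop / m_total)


PMF = 76114 / 117003 = 0.651

0.651


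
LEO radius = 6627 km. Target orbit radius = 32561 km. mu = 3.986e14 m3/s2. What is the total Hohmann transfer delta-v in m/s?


V1 = sqrt(mu/r1) = 7755.51 m/s
dV1 = V1*(sqrt(2*r2/(r1+r2)) - 1) = 2242.13 m/s
V2 = sqrt(mu/r2) = 3498.81 m/s
dV2 = V2*(1 - sqrt(2*r1/(r1+r2))) = 1464.03 m/s
Total dV = 3706 m/s

3706 m/s
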